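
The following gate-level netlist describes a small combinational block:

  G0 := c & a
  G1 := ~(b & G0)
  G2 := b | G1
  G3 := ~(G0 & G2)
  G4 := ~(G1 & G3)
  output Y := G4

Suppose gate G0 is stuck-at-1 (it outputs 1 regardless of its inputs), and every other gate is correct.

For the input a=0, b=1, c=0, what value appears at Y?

1

Propagate with G0 forced: G0=1 [stuck-at-1], G1=0, G2=1, G3=0, G4=1.
So Y = 1. (Without the fault it would be 0.)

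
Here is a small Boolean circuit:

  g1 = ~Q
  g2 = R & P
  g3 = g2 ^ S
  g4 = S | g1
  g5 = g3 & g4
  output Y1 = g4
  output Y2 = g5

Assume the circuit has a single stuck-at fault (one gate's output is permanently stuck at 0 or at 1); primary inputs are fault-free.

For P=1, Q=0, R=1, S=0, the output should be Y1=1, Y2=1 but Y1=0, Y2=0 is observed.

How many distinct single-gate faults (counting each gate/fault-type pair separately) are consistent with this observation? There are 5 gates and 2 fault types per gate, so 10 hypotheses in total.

2

Fault-free: g1=1, g2=1, g3=1, g4=1, g5=1 → Y1=1, Y2=1. Observed Y1=0, Y2=0.
  g1 stuck-at-0: output Y1=0, Y2=0 ✓
  g1 stuck-at-1: output Y1=1, Y2=1 ✗
  g2 stuck-at-0: output Y1=1, Y2=0 ✗
  g2 stuck-at-1: output Y1=1, Y2=1 ✗
  g3 stuck-at-0: output Y1=1, Y2=0 ✗
  g3 stuck-at-1: output Y1=1, Y2=1 ✗
  g4 stuck-at-0: output Y1=0, Y2=0 ✓
  g4 stuck-at-1: output Y1=1, Y2=1 ✗
  g5 stuck-at-0: output Y1=1, Y2=0 ✗
  g5 stuck-at-1: output Y1=1, Y2=1 ✗
Consistent faults: {g1 stuck-at-0, g4 stuck-at-0} — 2 in all.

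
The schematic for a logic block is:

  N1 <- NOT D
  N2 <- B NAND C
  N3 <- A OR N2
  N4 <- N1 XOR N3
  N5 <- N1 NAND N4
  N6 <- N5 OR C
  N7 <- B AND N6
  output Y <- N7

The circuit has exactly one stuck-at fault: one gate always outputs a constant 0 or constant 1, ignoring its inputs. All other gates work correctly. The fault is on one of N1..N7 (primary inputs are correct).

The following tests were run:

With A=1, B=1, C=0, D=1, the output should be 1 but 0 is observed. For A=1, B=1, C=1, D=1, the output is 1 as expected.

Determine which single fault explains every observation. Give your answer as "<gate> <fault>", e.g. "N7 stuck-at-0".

Fault-free values for test 1 (A=1, B=1, C=0, D=1): N1=0, N2=1, N3=1, N4=1, N5=1, N6=1, N7=1, giving Y=1. Observed 0.
Test 1: faults giving observed 0 are {N5 stuck-at-0, N6 stuck-at-0, N7 stuck-at-0}.
Test 2 (A=1, B=1, C=1, D=1): fault-free N1=0, N2=0, N3=1, N4=1, N5=1, N6=1, N7=1 → 1; observed 1. Eliminates N6 stuck-at-0, N7 stuck-at-0.
Only N5 stuck-at-0 is consistent with every test.

N5 stuck-at-0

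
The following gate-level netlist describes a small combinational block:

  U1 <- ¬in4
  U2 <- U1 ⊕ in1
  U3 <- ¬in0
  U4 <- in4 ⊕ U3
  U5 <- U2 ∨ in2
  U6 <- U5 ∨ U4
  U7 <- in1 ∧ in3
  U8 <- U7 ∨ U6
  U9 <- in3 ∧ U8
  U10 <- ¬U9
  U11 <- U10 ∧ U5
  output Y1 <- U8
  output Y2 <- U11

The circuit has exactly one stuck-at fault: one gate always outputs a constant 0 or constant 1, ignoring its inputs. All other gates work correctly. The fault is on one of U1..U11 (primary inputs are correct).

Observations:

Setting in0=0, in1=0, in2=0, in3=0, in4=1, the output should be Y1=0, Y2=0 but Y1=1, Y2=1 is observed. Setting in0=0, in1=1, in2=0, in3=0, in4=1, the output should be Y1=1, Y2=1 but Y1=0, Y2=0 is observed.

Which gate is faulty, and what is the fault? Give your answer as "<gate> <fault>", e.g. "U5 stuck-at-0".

Fault-free values for test 1 (in0=0, in1=0, in2=0, in3=0, in4=1): U1=0, U2=0, U3=1, U4=0, U5=0, U6=0, U7=0, U8=0, U9=0, U10=1, U11=0, giving Y1=0, Y2=0. Observed Y1=1, Y2=1.
Test 1: faults giving observed Y1=1, Y2=1 are {U1 stuck-at-1, U2 stuck-at-1, U5 stuck-at-1}.
Test 2 (in0=0, in1=1, in2=0, in3=0, in4=1): fault-free U1=0, U2=1, U3=1, U4=0, U5=1, U6=1, U7=0, U8=1, U9=0, U10=1, U11=1 → Y1=1, Y2=1; observed Y1=0, Y2=0. Eliminates U2 stuck-at-1, U5 stuck-at-1.
Only U1 stuck-at-1 is consistent with every test.

U1 stuck-at-1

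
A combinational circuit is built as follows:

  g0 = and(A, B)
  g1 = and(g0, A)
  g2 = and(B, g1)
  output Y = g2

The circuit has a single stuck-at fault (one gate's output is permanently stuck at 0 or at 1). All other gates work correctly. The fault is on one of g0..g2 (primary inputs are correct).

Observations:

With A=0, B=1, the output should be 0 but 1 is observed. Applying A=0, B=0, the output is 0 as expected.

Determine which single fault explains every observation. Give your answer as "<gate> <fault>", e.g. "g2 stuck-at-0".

Fault-free values for test 1 (A=0, B=1): g0=0, g1=0, g2=0, giving Y=0. Observed 1.
Test 1: faults giving observed 1 are {g1 stuck-at-1, g2 stuck-at-1}.
Test 2 (A=0, B=0): fault-free g0=0, g1=0, g2=0 → 0; observed 0. Eliminates g2 stuck-at-1.
Only g1 stuck-at-1 is consistent with every test.

g1 stuck-at-1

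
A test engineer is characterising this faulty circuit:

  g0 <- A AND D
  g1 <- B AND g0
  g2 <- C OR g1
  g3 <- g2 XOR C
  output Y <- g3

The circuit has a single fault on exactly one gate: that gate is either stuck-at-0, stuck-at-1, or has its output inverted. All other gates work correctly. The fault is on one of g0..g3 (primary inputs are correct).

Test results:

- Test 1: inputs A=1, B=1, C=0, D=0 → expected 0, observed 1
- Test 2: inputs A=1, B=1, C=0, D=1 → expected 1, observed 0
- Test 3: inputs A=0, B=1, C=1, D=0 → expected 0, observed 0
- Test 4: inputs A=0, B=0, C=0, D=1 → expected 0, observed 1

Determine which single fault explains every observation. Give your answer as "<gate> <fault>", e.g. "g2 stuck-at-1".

Fault-free values for test 1 (A=1, B=1, C=0, D=0): g0=0, g1=0, g2=0, g3=0, giving Y=0. Observed 1.
Test 1: faults giving observed 1 are {g0 stuck-at-1, g0 inverted output, g1 stuck-at-1, g1 inverted output, g2 stuck-at-1, g2 inverted output, g3 stuck-at-1, g3 inverted output}.
Test 2 (A=1, B=1, C=0, D=1): fault-free g0=1, g1=1, g2=1, g3=1 → 1; observed 0. Eliminates g0 stuck-at-1, g1 stuck-at-1, g2 stuck-at-1, g3 stuck-at-1.
Test 3 (A=0, B=1, C=1, D=0): fault-free g0=0, g1=0, g2=1, g3=0 → 0; observed 0. Eliminates g2 inverted output, g3 inverted output.
Test 4 (A=0, B=0, C=0, D=1): fault-free g0=0, g1=0, g2=0, g3=0 → 0; observed 1. Eliminates g0 inverted output.
Only g1 inverted output is consistent with every test.

g1 inverted output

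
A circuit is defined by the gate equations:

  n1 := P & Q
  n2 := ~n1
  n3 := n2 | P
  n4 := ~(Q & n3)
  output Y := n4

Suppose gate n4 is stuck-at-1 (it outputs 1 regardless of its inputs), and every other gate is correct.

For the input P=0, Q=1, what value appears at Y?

1

Propagate with n4 forced: n1=0, n2=1, n3=1, n4=1 [stuck-at-1].
So Y = 1. (Without the fault it would be 0.)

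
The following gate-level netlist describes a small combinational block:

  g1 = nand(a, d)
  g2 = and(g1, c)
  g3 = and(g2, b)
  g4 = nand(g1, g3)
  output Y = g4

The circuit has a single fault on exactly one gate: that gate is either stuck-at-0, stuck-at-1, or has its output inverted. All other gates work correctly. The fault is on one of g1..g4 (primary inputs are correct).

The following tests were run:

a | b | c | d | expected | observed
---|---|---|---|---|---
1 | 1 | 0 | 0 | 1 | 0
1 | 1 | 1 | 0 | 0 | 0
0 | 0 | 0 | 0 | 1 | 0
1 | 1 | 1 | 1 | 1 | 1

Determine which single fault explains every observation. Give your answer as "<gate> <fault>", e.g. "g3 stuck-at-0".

g3 stuck-at-1

Fault-free values for test 1 (a=1, b=1, c=0, d=0): g1=1, g2=0, g3=0, g4=1, giving Y=1. Observed 0.
Test 1: faults giving observed 0 are {g2 stuck-at-1, g2 inverted output, g3 stuck-at-1, g3 inverted output, g4 stuck-at-0, g4 inverted output}.
Test 2 (a=1, b=1, c=1, d=0): fault-free g1=1, g2=1, g3=1, g4=0 → 0; observed 0. Eliminates g2 inverted output, g3 inverted output, g4 inverted output.
Test 3 (a=0, b=0, c=0, d=0): fault-free g1=1, g2=0, g3=0, g4=1 → 1; observed 0. Eliminates g2 stuck-at-1.
Test 4 (a=1, b=1, c=1, d=1): fault-free g1=0, g2=0, g3=0, g4=1 → 1; observed 1. Eliminates g4 stuck-at-0.
Only g3 stuck-at-1 is consistent with every test.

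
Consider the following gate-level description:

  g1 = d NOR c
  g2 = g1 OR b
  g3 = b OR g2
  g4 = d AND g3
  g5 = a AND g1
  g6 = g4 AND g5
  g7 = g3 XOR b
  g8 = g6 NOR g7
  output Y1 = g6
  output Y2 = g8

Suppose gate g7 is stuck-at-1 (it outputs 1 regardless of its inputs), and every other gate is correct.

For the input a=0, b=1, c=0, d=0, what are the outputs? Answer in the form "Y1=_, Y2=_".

Y1=0, Y2=0

Propagate with g7 forced: g1=1, g2=1, g3=1, g4=0, g5=0, g6=0, g7=1 [stuck-at-1], g8=0.
So the outputs are Y1=0, Y2=0. (Without the fault they would be Y1=0, Y2=1.)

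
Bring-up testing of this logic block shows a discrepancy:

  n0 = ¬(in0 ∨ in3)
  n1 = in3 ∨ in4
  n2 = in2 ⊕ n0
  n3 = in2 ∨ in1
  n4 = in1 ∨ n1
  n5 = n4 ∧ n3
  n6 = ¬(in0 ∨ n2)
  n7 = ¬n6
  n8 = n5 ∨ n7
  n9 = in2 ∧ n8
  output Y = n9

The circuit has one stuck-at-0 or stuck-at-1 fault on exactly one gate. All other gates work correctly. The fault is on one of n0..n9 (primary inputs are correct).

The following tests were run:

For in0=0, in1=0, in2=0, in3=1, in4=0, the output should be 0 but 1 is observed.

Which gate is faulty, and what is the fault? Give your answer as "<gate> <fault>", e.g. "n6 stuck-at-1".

Fault-free values for test 1 (in0=0, in1=0, in2=0, in3=1, in4=0): n0=0, n1=1, n2=0, n3=0, n4=1, n5=0, n6=1, n7=0, n8=0, n9=0, giving Y=0. Observed 1.
Test 1: faults giving observed 1 are {n9 stuck-at-1}.
Only n9 stuck-at-1 is consistent with every test.

n9 stuck-at-1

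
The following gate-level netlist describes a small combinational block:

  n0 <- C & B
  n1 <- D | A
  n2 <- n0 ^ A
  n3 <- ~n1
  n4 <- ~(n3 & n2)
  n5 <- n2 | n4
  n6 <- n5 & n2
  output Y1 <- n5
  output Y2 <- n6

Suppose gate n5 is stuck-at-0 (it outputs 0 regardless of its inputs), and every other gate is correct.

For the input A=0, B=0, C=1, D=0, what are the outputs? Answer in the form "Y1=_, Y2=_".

Propagate with n5 forced: n0=0, n1=0, n2=0, n3=1, n4=1, n5=0 [stuck-at-0], n6=0.
So the outputs are Y1=0, Y2=0. (Without the fault they would be Y1=1, Y2=0.)

Y1=0, Y2=0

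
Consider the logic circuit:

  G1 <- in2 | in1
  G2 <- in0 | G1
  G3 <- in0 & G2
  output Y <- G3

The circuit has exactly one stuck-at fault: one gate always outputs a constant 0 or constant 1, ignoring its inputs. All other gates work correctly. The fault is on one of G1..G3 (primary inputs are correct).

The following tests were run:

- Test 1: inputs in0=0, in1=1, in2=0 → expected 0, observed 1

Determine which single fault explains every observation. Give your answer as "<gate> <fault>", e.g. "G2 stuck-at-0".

G3 stuck-at-1

Fault-free values for test 1 (in0=0, in1=1, in2=0): G1=1, G2=1, G3=0, giving Y=0. Observed 1.
Test 1: faults giving observed 1 are {G3 stuck-at-1}.
Only G3 stuck-at-1 is consistent with every test.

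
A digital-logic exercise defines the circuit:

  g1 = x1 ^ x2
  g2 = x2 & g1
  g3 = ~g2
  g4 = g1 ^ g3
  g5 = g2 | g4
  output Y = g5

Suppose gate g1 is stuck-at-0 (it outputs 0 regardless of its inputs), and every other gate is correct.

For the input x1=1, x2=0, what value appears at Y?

1

Propagate with g1 forced: g1=0 [stuck-at-0], g2=0, g3=1, g4=1, g5=1.
So Y = 1. (Without the fault it would be 0.)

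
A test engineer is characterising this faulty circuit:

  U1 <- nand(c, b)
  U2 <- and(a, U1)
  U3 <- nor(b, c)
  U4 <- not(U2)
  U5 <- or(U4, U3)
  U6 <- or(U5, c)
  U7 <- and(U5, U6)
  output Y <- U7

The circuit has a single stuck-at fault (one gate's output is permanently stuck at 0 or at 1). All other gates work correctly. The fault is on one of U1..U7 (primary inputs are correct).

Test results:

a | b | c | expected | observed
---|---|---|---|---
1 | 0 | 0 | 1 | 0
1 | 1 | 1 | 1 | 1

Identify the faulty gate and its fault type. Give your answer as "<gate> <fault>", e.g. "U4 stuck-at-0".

Fault-free values for test 1 (a=1, b=0, c=0): U1=1, U2=1, U3=1, U4=0, U5=1, U6=1, U7=1, giving Y=1. Observed 0.
Test 1: faults giving observed 0 are {U3 stuck-at-0, U5 stuck-at-0, U6 stuck-at-0, U7 stuck-at-0}.
Test 2 (a=1, b=1, c=1): fault-free U1=0, U2=0, U3=0, U4=1, U5=1, U6=1, U7=1 → 1; observed 1. Eliminates U5 stuck-at-0, U6 stuck-at-0, U7 stuck-at-0.
Only U3 stuck-at-0 is consistent with every test.

U3 stuck-at-0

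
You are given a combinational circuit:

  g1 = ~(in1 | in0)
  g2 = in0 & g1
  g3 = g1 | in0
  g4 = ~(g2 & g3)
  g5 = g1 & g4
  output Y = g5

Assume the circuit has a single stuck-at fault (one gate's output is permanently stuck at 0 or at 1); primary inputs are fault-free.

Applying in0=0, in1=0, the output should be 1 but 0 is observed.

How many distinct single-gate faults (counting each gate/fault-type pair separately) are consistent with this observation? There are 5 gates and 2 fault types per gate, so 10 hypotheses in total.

4

Fault-free: g1=1, g2=0, g3=1, g4=1, g5=1 → 1. Observed 0.
  g1 stuck-at-0: output 0 ✓
  g1 stuck-at-1: output 1 ✗
  g2 stuck-at-0: output 1 ✗
  g2 stuck-at-1: output 0 ✓
  g3 stuck-at-0: output 1 ✗
  g3 stuck-at-1: output 1 ✗
  g4 stuck-at-0: output 0 ✓
  g4 stuck-at-1: output 1 ✗
  g5 stuck-at-0: output 0 ✓
  g5 stuck-at-1: output 1 ✗
Consistent faults: {g1 stuck-at-0, g2 stuck-at-1, g4 stuck-at-0, g5 stuck-at-0} — 4 in all.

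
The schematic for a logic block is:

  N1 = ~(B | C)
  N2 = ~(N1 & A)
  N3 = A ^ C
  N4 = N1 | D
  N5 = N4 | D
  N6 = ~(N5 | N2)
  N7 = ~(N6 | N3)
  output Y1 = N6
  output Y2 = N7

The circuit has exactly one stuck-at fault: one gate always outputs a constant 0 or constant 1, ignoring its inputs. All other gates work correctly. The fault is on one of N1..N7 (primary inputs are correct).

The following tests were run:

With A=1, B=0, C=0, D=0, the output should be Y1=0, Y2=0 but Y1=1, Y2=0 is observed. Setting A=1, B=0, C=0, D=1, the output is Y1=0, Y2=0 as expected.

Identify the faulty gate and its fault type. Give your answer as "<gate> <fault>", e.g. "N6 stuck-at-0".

Fault-free values for test 1 (A=1, B=0, C=0, D=0): N1=1, N2=0, N3=1, N4=1, N5=1, N6=0, N7=0, giving Y1=0, Y2=0. Observed Y1=1, Y2=0.
Test 1: faults giving observed Y1=1, Y2=0 are {N4 stuck-at-0, N5 stuck-at-0, N6 stuck-at-1}.
Test 2 (A=1, B=0, C=0, D=1): fault-free N1=1, N2=0, N3=1, N4=1, N5=1, N6=0, N7=0 → Y1=0, Y2=0; observed Y1=0, Y2=0. Eliminates N5 stuck-at-0, N6 stuck-at-1.
Only N4 stuck-at-0 is consistent with every test.

N4 stuck-at-0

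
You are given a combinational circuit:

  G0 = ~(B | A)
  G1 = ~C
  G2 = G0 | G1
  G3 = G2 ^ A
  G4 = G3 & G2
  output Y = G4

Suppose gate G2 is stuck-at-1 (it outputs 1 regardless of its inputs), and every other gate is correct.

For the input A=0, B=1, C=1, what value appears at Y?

Propagate with G2 forced: G0=0, G1=0, G2=1 [stuck-at-1], G3=1, G4=1.
So Y = 1. (Without the fault it would be 0.)

1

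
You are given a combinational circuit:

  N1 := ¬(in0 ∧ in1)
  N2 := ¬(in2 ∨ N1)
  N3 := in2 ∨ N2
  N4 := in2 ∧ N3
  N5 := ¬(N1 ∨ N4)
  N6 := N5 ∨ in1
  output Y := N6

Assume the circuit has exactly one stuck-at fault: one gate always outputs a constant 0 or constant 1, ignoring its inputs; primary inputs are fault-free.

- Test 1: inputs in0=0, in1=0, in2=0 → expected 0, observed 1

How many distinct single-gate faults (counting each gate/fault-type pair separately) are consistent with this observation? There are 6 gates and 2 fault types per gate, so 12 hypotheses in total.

3

Fault-free: N1=1, N2=0, N3=0, N4=0, N5=0, N6=0 → 0. Observed 1.
  N1 stuck-at-0: output 1 ✓
  N1 stuck-at-1: output 0 ✗
  N2 stuck-at-0: output 0 ✗
  N2 stuck-at-1: output 0 ✗
  N3 stuck-at-0: output 0 ✗
  N3 stuck-at-1: output 0 ✗
  N4 stuck-at-0: output 0 ✗
  N4 stuck-at-1: output 0 ✗
  N5 stuck-at-0: output 0 ✗
  N5 stuck-at-1: output 1 ✓
  N6 stuck-at-0: output 0 ✗
  N6 stuck-at-1: output 1 ✓
Consistent faults: {N1 stuck-at-0, N5 stuck-at-1, N6 stuck-at-1} — 3 in all.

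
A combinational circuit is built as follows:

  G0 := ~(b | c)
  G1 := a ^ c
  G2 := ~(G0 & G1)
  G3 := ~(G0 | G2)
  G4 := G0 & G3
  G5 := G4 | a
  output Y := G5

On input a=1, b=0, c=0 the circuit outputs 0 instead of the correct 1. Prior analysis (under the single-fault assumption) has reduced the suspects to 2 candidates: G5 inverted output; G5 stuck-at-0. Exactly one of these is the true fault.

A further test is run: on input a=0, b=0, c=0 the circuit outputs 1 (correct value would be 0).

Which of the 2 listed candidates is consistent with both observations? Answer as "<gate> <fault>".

G5 inverted output

Evaluate each candidate on input a=0, b=0, c=0:
  G5 inverted output: G0=1, G1=0, G2=1, G3=0, G4=0, G5=1 [inverted output] → 1 — matches
  G5 stuck-at-0: G0=1, G1=0, G2=1, G3=0, G4=0, G5=0 [stuck-at-0] → 0 — eliminated
Only G5 inverted output reproduces the observed 1.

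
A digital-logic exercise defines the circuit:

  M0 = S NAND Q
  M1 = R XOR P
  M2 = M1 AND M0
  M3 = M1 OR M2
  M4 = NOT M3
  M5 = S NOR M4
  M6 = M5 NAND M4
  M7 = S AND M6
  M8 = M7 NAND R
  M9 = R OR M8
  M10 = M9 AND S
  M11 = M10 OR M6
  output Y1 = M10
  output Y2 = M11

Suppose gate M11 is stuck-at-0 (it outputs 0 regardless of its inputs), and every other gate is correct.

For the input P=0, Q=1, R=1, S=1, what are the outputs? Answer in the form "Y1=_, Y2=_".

Propagate with M11 forced: M0=0, M1=1, M2=0, M3=1, M4=0, M5=0, M6=1, M7=1, M8=0, M9=1, M10=1, M11=0 [stuck-at-0].
So the outputs are Y1=1, Y2=0. (Without the fault they would be Y1=1, Y2=1.)

Y1=1, Y2=0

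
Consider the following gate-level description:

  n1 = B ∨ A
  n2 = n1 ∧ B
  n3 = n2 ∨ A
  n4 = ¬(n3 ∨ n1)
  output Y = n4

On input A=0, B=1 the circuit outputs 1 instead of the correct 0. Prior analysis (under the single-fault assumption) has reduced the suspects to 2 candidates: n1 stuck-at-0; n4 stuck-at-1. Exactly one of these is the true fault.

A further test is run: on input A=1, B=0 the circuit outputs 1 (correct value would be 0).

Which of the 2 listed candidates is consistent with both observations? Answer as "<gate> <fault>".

Evaluate each candidate on input A=1, B=0:
  n1 stuck-at-0: n1=0 [stuck-at-0], n2=0, n3=1, n4=0 → 0 — eliminated
  n4 stuck-at-1: n1=1, n2=0, n3=1, n4=1 [stuck-at-1] → 1 — matches
Only n4 stuck-at-1 reproduces the observed 1.

n4 stuck-at-1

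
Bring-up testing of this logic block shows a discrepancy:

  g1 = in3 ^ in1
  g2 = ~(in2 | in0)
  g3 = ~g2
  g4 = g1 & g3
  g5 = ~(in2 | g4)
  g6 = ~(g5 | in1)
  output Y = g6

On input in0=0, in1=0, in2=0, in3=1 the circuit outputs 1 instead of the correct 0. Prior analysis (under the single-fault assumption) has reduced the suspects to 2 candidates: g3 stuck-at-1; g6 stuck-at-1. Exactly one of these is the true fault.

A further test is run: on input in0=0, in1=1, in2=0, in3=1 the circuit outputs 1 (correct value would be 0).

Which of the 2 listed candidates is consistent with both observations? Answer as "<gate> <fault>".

g6 stuck-at-1

Evaluate each candidate on input in0=0, in1=1, in2=0, in3=1:
  g3 stuck-at-1: g1=0, g2=1, g3=1 [stuck-at-1], g4=0, g5=1, g6=0 → 0 — eliminated
  g6 stuck-at-1: g1=0, g2=1, g3=0, g4=0, g5=1, g6=1 [stuck-at-1] → 1 — matches
Only g6 stuck-at-1 reproduces the observed 1.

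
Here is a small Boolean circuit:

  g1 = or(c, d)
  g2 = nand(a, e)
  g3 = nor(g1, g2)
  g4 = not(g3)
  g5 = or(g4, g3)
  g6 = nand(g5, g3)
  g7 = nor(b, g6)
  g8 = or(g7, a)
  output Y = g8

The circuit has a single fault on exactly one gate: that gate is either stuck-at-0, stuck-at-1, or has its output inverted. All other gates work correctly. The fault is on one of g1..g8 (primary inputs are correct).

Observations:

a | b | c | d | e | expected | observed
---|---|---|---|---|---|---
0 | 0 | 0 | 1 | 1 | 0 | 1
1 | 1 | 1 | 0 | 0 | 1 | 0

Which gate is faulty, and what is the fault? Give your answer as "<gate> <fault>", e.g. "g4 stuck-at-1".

Fault-free values for test 1 (a=0, b=0, c=0, d=1, e=1): g1=1, g2=1, g3=0, g4=1, g5=1, g6=1, g7=0, g8=0, giving Y=0. Observed 1.
Test 1: faults giving observed 1 are {g3 stuck-at-1, g3 inverted output, g6 stuck-at-0, g6 inverted output, g7 stuck-at-1, g7 inverted output, g8 stuck-at-1, g8 inverted output}.
Test 2 (a=1, b=1, c=1, d=0, e=0): fault-free g1=1, g2=1, g3=0, g4=1, g5=1, g6=1, g7=0, g8=1 → 1; observed 0. Eliminates g3 stuck-at-1, g3 inverted output, g6 stuck-at-0, g6 inverted output, g7 stuck-at-1, g7 inverted output, g8 stuck-at-1.
Only g8 inverted output is consistent with every test.

g8 inverted output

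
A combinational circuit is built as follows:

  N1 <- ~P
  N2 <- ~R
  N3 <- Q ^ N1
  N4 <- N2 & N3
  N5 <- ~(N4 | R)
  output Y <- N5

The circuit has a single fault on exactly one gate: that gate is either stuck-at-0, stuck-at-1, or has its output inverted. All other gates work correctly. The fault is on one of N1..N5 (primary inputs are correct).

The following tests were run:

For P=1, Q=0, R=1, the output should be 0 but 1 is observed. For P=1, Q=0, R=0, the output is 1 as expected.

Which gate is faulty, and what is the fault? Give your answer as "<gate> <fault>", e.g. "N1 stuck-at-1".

N5 stuck-at-1

Fault-free values for test 1 (P=1, Q=0, R=1): N1=0, N2=0, N3=0, N4=0, N5=0, giving Y=0. Observed 1.
Test 1: faults giving observed 1 are {N5 stuck-at-1, N5 inverted output}.
Test 2 (P=1, Q=0, R=0): fault-free N1=0, N2=1, N3=0, N4=0, N5=1 → 1; observed 1. Eliminates N5 inverted output.
Only N5 stuck-at-1 is consistent with every test.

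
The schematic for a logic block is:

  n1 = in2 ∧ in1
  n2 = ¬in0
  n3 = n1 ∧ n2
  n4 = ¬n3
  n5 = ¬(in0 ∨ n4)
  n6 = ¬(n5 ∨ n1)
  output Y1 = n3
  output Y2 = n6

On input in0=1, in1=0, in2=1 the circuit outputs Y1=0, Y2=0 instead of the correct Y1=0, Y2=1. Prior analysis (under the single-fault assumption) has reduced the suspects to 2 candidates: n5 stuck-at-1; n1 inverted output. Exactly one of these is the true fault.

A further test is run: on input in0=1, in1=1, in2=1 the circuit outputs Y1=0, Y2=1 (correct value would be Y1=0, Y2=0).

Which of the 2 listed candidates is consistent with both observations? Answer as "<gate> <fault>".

Evaluate each candidate on input in0=1, in1=1, in2=1:
  n5 stuck-at-1: n1=1, n2=0, n3=0, n4=1, n5=1 [stuck-at-1], n6=0 → Y1=0, Y2=0 — eliminated
  n1 inverted output: n1=0 [inverted output], n2=0, n3=0, n4=1, n5=0, n6=1 → Y1=0, Y2=1 — matches
Only n1 inverted output reproduces the observed Y1=0, Y2=1.

n1 inverted output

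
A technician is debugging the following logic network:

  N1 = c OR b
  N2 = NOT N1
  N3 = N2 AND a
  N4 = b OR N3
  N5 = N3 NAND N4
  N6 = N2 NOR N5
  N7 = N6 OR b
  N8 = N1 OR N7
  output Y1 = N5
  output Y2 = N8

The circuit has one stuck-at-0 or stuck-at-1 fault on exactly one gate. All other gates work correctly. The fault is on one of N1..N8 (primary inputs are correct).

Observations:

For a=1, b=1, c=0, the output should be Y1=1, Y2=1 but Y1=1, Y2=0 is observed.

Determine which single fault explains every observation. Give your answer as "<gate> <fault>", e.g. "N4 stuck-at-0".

N8 stuck-at-0

Fault-free values for test 1 (a=1, b=1, c=0): N1=1, N2=0, N3=0, N4=1, N5=1, N6=0, N7=1, N8=1, giving Y1=1, Y2=1. Observed Y1=1, Y2=0.
Test 1: faults giving observed Y1=1, Y2=0 are {N8 stuck-at-0}.
Only N8 stuck-at-0 is consistent with every test.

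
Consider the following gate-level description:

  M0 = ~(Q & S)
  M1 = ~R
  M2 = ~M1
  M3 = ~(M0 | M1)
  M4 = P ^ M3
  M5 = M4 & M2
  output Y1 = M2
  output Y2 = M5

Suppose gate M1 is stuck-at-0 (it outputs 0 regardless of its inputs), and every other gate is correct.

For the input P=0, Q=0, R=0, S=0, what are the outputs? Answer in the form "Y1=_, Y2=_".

Propagate with M1 forced: M0=1, M1=0 [stuck-at-0], M2=1, M3=0, M4=0, M5=0.
So the outputs are Y1=1, Y2=0. (Without the fault they would be Y1=0, Y2=0.)

Y1=1, Y2=0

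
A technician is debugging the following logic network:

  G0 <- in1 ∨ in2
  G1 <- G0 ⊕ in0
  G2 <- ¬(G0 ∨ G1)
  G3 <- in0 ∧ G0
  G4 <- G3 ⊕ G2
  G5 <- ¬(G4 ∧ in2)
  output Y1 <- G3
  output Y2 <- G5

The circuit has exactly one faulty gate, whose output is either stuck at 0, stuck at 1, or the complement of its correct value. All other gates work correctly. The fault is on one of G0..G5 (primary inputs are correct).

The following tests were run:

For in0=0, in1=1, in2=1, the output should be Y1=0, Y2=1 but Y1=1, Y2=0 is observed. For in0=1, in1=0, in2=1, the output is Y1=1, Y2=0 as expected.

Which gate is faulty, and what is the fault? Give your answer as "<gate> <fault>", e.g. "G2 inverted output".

Fault-free values for test 1 (in0=0, in1=1, in2=1): G0=1, G1=1, G2=0, G3=0, G4=0, G5=1, giving Y1=0, Y2=1. Observed Y1=1, Y2=0.
Test 1: faults giving observed Y1=1, Y2=0 are {G3 stuck-at-1, G3 inverted output}.
Test 2 (in0=1, in1=0, in2=1): fault-free G0=1, G1=0, G2=0, G3=1, G4=1, G5=0 → Y1=1, Y2=0; observed Y1=1, Y2=0. Eliminates G3 inverted output.
Only G3 stuck-at-1 is consistent with every test.

G3 stuck-at-1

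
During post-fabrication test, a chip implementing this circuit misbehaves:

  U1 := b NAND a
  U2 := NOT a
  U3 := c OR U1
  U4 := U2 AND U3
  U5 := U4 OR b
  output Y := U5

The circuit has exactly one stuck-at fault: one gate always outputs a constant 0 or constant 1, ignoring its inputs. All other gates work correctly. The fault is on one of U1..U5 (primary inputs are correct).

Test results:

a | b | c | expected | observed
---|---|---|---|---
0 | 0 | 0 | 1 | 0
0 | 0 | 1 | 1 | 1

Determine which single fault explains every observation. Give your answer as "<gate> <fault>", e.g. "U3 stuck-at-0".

Fault-free values for test 1 (a=0, b=0, c=0): U1=1, U2=1, U3=1, U4=1, U5=1, giving Y=1. Observed 0.
Test 1: faults giving observed 0 are {U1 stuck-at-0, U2 stuck-at-0, U3 stuck-at-0, U4 stuck-at-0, U5 stuck-at-0}.
Test 2 (a=0, b=0, c=1): fault-free U1=1, U2=1, U3=1, U4=1, U5=1 → 1; observed 1. Eliminates U2 stuck-at-0, U3 stuck-at-0, U4 stuck-at-0, U5 stuck-at-0.
Only U1 stuck-at-0 is consistent with every test.

U1 stuck-at-0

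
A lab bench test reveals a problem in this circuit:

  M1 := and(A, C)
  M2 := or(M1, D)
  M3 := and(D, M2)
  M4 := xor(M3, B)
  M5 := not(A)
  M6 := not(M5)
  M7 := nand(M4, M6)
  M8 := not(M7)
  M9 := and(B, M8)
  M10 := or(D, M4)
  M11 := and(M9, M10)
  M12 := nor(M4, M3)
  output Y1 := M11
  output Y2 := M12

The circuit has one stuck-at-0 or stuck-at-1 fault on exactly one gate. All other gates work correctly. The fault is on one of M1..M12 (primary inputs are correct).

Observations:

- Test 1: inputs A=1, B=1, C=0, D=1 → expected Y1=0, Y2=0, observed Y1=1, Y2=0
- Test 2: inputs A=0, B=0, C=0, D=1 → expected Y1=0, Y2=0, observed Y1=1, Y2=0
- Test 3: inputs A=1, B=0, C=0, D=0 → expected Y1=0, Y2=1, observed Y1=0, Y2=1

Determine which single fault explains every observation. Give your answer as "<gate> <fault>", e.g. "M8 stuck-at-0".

Fault-free values for test 1 (A=1, B=1, C=0, D=1): M1=0, M2=1, M3=1, M4=0, M5=0, M6=1, M7=1, M8=0, M9=0, M10=1, M11=0, M12=0, giving Y1=0, Y2=0. Observed Y1=1, Y2=0.
Test 1: faults giving observed Y1=1, Y2=0 are {M2 stuck-at-0, M3 stuck-at-0, M4 stuck-at-1, M7 stuck-at-0, M8 stuck-at-1, M9 stuck-at-1, M11 stuck-at-1}.
Test 2 (A=0, B=0, C=0, D=1): fault-free M1=0, M2=1, M3=1, M4=1, M5=1, M6=0, M7=1, M8=0, M9=0, M10=1, M11=0, M12=0 → Y1=0, Y2=0; observed Y1=1, Y2=0. Eliminates M2 stuck-at-0, M3 stuck-at-0, M4 stuck-at-1, M7 stuck-at-0, M8 stuck-at-1.
Test 3 (A=1, B=0, C=0, D=0): fault-free M1=0, M2=0, M3=0, M4=0, M5=0, M6=1, M7=1, M8=0, M9=0, M10=0, M11=0, M12=1 → Y1=0, Y2=1; observed Y1=0, Y2=1. Eliminates M11 stuck-at-1.
Only M9 stuck-at-1 is consistent with every test.

M9 stuck-at-1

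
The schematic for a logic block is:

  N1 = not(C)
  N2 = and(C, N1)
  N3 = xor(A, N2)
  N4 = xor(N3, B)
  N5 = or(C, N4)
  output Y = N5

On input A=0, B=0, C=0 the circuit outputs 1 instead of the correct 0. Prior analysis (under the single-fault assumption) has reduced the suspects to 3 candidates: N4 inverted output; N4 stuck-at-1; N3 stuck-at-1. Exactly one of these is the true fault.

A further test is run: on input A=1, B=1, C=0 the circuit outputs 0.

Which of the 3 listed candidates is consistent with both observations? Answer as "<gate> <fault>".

N3 stuck-at-1

Evaluate each candidate on input A=1, B=1, C=0:
  N4 inverted output: N1=1, N2=0, N3=1, N4=1 [inverted output], N5=1 → 1 — eliminated
  N4 stuck-at-1: N1=1, N2=0, N3=1, N4=1 [stuck-at-1], N5=1 → 1 — eliminated
  N3 stuck-at-1: N1=1, N2=0, N3=1 [stuck-at-1], N4=0, N5=0 → 0 — matches
Only N3 stuck-at-1 reproduces the observed 0.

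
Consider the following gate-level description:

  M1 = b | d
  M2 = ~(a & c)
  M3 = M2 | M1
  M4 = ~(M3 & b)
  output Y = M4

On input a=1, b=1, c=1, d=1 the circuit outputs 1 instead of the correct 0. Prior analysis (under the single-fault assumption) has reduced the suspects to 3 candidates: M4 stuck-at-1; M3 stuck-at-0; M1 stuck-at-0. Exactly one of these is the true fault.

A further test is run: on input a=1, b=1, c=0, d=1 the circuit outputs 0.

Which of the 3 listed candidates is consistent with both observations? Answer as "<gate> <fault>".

M1 stuck-at-0

Evaluate each candidate on input a=1, b=1, c=0, d=1:
  M4 stuck-at-1: M1=1, M2=1, M3=1, M4=1 [stuck-at-1] → 1 — eliminated
  M3 stuck-at-0: M1=1, M2=1, M3=0 [stuck-at-0], M4=1 → 1 — eliminated
  M1 stuck-at-0: M1=0 [stuck-at-0], M2=1, M3=1, M4=0 → 0 — matches
Only M1 stuck-at-0 reproduces the observed 0.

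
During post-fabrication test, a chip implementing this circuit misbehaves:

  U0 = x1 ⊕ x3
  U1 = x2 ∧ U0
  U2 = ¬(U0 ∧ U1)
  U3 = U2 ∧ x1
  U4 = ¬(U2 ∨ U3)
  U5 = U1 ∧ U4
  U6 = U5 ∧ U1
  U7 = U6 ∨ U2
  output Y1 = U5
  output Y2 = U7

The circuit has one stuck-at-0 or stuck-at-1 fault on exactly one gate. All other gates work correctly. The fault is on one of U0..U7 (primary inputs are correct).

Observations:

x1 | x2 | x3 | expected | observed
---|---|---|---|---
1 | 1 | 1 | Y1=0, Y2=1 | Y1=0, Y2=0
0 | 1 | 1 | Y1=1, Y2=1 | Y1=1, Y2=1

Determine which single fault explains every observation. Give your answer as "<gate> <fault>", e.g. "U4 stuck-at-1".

Fault-free values for test 1 (x1=1, x2=1, x3=1): U0=0, U1=0, U2=1, U3=1, U4=0, U5=0, U6=0, U7=1, giving Y1=0, Y2=1. Observed Y1=0, Y2=0.
Test 1: faults giving observed Y1=0, Y2=0 are {U2 stuck-at-0, U7 stuck-at-0}.
Test 2 (x1=0, x2=1, x3=1): fault-free U0=1, U1=1, U2=0, U3=0, U4=1, U5=1, U6=1, U7=1 → Y1=1, Y2=1; observed Y1=1, Y2=1. Eliminates U7 stuck-at-0.
Only U2 stuck-at-0 is consistent with every test.

U2 stuck-at-0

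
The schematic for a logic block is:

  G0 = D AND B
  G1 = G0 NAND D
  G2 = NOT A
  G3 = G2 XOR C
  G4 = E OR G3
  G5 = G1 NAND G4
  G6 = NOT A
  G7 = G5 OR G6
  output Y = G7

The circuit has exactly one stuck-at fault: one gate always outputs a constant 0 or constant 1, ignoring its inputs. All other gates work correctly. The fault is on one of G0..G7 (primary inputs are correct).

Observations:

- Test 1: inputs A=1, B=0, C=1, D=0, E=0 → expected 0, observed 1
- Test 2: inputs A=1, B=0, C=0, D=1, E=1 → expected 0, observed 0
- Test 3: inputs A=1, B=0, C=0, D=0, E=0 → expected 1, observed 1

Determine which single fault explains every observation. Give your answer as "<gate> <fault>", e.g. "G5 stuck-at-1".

Fault-free values for test 1 (A=1, B=0, C=1, D=0, E=0): G0=0, G1=1, G2=0, G3=1, G4=1, G5=0, G6=0, G7=0, giving Y=0. Observed 1.
Test 1: faults giving observed 1 are {G1 stuck-at-0, G2 stuck-at-1, G3 stuck-at-0, G4 stuck-at-0, G5 stuck-at-1, G6 stuck-at-1, G7 stuck-at-1}.
Test 2 (A=1, B=0, C=0, D=1, E=1): fault-free G0=0, G1=1, G2=0, G3=0, G4=1, G5=0, G6=0, G7=0 → 0; observed 0. Eliminates G1 stuck-at-0, G4 stuck-at-0, G5 stuck-at-1, G6 stuck-at-1, G7 stuck-at-1.
Test 3 (A=1, B=0, C=0, D=0, E=0): fault-free G0=0, G1=1, G2=0, G3=0, G4=0, G5=1, G6=0, G7=1 → 1; observed 1. Eliminates G2 stuck-at-1.
Only G3 stuck-at-0 is consistent with every test.

G3 stuck-at-0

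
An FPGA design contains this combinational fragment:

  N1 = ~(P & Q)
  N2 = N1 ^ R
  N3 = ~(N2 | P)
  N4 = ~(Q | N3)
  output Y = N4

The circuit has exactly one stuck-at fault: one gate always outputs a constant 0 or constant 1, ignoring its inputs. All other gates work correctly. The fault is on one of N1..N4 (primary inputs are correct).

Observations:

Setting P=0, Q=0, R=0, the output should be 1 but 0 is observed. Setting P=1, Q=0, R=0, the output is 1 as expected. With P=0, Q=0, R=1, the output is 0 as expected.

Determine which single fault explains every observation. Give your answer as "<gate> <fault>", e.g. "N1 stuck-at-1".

Fault-free values for test 1 (P=0, Q=0, R=0): N1=1, N2=1, N3=0, N4=1, giving Y=1. Observed 0.
Test 1: faults giving observed 0 are {N1 stuck-at-0, N2 stuck-at-0, N3 stuck-at-1, N4 stuck-at-0}.
Test 2 (P=1, Q=0, R=0): fault-free N1=1, N2=1, N3=0, N4=1 → 1; observed 1. Eliminates N3 stuck-at-1, N4 stuck-at-0.
Test 3 (P=0, Q=0, R=1): fault-free N1=1, N2=0, N3=1, N4=0 → 0; observed 0. Eliminates N1 stuck-at-0.
Only N2 stuck-at-0 is consistent with every test.

N2 stuck-at-0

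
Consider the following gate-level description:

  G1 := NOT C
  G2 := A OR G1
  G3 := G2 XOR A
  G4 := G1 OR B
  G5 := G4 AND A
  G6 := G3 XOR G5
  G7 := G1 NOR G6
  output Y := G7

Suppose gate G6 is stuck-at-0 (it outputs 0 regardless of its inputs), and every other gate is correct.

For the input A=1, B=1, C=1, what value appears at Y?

1

Propagate with G6 forced: G1=0, G2=1, G3=0, G4=1, G5=1, G6=0 [stuck-at-0], G7=1.
So Y = 1. (Without the fault it would be 0.)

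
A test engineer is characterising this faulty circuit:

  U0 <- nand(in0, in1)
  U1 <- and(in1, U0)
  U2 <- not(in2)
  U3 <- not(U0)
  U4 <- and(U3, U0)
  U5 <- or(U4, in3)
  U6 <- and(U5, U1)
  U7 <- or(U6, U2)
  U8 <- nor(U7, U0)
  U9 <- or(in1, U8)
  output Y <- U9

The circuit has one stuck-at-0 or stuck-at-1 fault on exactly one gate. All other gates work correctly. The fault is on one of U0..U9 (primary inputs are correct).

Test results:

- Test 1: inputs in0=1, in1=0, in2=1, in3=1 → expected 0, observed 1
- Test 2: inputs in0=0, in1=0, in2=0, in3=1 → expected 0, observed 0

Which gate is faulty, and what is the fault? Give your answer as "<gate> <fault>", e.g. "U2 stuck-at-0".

U0 stuck-at-0

Fault-free values for test 1 (in0=1, in1=0, in2=1, in3=1): U0=1, U1=0, U2=0, U3=0, U4=0, U5=1, U6=0, U7=0, U8=0, U9=0, giving Y=0. Observed 1.
Test 1: faults giving observed 1 are {U0 stuck-at-0, U8 stuck-at-1, U9 stuck-at-1}.
Test 2 (in0=0, in1=0, in2=0, in3=1): fault-free U0=1, U1=0, U2=1, U3=0, U4=0, U5=1, U6=0, U7=1, U8=0, U9=0 → 0; observed 0. Eliminates U8 stuck-at-1, U9 stuck-at-1.
Only U0 stuck-at-0 is consistent with every test.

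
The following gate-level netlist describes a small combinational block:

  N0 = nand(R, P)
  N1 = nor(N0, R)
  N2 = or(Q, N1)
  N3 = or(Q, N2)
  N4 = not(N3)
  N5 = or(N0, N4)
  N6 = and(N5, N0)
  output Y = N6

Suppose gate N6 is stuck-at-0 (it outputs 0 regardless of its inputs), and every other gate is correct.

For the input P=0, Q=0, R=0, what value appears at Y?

0

Propagate with N6 forced: N0=1, N1=0, N2=0, N3=0, N4=1, N5=1, N6=0 [stuck-at-0].
So Y = 0. (Without the fault it would be 1.)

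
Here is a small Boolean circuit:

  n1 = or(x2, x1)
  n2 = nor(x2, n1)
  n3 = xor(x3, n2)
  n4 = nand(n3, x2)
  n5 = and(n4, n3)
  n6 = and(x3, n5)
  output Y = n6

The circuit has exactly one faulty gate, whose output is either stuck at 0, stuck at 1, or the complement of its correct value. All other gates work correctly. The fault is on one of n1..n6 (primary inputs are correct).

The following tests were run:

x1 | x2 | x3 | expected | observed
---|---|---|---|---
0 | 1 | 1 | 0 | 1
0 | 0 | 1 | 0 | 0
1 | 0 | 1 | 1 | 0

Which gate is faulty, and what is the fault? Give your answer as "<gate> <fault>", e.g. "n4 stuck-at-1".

Fault-free values for test 1 (x1=0, x2=1, x3=1): n1=1, n2=0, n3=1, n4=0, n5=0, n6=0, giving Y=0. Observed 1.
Test 1: faults giving observed 1 are {n4 stuck-at-1, n4 inverted output, n5 stuck-at-1, n5 inverted output, n6 stuck-at-1, n6 inverted output}.
Test 2 (x1=0, x2=0, x3=1): fault-free n1=0, n2=1, n3=0, n4=1, n5=0, n6=0 → 0; observed 0. Eliminates n5 stuck-at-1, n5 inverted output, n6 stuck-at-1, n6 inverted output.
Test 3 (x1=1, x2=0, x3=1): fault-free n1=1, n2=0, n3=1, n4=1, n5=1, n6=1 → 1; observed 0. Eliminates n4 stuck-at-1.
Only n4 inverted output is consistent with every test.

n4 inverted output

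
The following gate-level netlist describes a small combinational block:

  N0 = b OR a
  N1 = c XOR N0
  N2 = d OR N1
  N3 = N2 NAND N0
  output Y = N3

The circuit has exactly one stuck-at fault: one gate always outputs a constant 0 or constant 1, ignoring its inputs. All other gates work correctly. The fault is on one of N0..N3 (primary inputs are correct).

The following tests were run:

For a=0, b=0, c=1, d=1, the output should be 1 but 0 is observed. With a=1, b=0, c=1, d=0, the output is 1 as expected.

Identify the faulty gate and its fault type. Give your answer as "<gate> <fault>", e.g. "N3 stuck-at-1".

N0 stuck-at-1

Fault-free values for test 1 (a=0, b=0, c=1, d=1): N0=0, N1=1, N2=1, N3=1, giving Y=1. Observed 0.
Test 1: faults giving observed 0 are {N0 stuck-at-1, N3 stuck-at-0}.
Test 2 (a=1, b=0, c=1, d=0): fault-free N0=1, N1=0, N2=0, N3=1 → 1; observed 1. Eliminates N3 stuck-at-0.
Only N0 stuck-at-1 is consistent with every test.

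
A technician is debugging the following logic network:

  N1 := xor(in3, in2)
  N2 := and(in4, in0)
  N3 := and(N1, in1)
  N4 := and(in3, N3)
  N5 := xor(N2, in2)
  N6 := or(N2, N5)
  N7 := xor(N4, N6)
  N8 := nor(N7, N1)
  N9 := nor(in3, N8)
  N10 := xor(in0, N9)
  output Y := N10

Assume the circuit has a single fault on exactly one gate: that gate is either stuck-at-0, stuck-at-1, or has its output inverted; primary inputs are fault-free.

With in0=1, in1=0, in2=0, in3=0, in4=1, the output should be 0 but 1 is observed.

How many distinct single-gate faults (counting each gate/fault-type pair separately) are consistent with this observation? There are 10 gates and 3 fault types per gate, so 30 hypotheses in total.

Fault-free: N1=0, N2=1, N3=0, N4=0, N5=1, N6=1, N7=1, N8=0, N9=1, N10=0 → 0. Observed 1.
  N1: none of the 3 fault types match ✗
  N2: stuck-at-0, inverted output ✓; others ✗
  N3: none of the 3 fault types match ✗
  N4: stuck-at-1, inverted output ✓; others ✗
  N5: none of the 3 fault types match ✗
  N6: stuck-at-0, inverted output ✓; others ✗
  N7: stuck-at-0, inverted output ✓; others ✗
  N8: stuck-at-1, inverted output ✓; others ✗
  N9: stuck-at-0, inverted output ✓; others ✗
  N10: stuck-at-1, inverted output ✓; others ✗
Consistent faults: {N2 stuck-at-0, N2 inverted output, N4 stuck-at-1, N4 inverted output, N6 stuck-at-0, N6 inverted output, N7 stuck-at-0, N7 inverted output, N8 stuck-at-1, N8 inverted output, N9 stuck-at-0, N9 inverted output, N10 stuck-at-1, N10 inverted output} — 14 in all.

14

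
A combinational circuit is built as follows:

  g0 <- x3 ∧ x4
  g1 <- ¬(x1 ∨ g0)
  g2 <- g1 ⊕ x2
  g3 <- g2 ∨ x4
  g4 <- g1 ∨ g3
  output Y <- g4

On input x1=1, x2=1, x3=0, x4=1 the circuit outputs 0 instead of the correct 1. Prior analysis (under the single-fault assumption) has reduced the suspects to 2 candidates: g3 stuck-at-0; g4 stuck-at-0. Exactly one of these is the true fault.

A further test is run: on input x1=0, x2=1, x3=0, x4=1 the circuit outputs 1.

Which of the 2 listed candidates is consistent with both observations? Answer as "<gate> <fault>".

g3 stuck-at-0

Evaluate each candidate on input x1=0, x2=1, x3=0, x4=1:
  g3 stuck-at-0: g0=0, g1=1, g2=0, g3=0 [stuck-at-0], g4=1 → 1 — matches
  g4 stuck-at-0: g0=0, g1=1, g2=0, g3=1, g4=0 [stuck-at-0] → 0 — eliminated
Only g3 stuck-at-0 reproduces the observed 1.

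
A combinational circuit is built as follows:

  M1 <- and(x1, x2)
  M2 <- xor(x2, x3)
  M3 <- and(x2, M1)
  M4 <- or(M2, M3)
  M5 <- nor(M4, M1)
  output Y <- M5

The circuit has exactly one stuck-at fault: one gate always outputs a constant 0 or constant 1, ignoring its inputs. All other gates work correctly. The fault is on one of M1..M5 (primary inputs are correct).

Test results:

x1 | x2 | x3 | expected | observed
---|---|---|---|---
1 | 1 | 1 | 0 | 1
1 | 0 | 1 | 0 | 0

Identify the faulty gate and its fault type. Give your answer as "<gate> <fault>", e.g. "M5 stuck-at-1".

Fault-free values for test 1 (x1=1, x2=1, x3=1): M1=1, M2=0, M3=1, M4=1, M5=0, giving Y=0. Observed 1.
Test 1: faults giving observed 1 are {M1 stuck-at-0, M5 stuck-at-1}.
Test 2 (x1=1, x2=0, x3=1): fault-free M1=0, M2=1, M3=0, M4=1, M5=0 → 0; observed 0. Eliminates M5 stuck-at-1.
Only M1 stuck-at-0 is consistent with every test.

M1 stuck-at-0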